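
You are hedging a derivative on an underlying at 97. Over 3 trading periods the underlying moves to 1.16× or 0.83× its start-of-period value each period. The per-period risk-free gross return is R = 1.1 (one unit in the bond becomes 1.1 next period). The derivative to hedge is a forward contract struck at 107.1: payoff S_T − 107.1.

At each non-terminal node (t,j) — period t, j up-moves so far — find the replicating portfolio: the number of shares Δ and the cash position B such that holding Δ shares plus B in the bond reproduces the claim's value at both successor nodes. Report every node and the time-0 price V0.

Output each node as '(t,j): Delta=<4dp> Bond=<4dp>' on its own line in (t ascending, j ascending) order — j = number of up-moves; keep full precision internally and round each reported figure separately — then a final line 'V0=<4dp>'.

Risk-neutral probability p* = (R−d)/(u−d) = (1.1−0.83)/(1.16−0.83) = 0.8182.
Terminal values V(3,·): V(3,0)=-51.6367, V(3,1)=-29.5850, V(3,2)=1.2343, V(3,3)=44.3069
Node (2,0) S=66.8233: V=(p*·-29.5850+(1−p*)·-51.6367)/1.1=-30.5403; Δ=(-29.5850−-51.6367)/(77.5150−55.4633)=1.0000; B=V−Δ·S=-97.3636
Node (2,1) S=93.3916: V=(p*·1.2343+(1−p*)·-29.5850)/1.1=-3.9720; Δ=(1.2343−-29.5850)/(108.3343−77.5150)=1.0000; B=V−Δ·S=-97.3636
Node (2,2) S=130.5232: V=(p*·44.3069+(1−p*)·1.2343)/1.1=33.1596; Δ=(44.3069−1.2343)/(151.4069−108.3343)=1.0000; B=V−Δ·S=-97.3636
Node (1,0) S=80.5100: V=(p*·-3.9720+(1−p*)·-30.5403)/1.1=-8.0024; Δ=(-3.9720−-30.5403)/(93.3916−66.8233)=1.0000; B=V−Δ·S=-88.5124
Node (1,1) S=112.5200: V=(p*·33.1596+(1−p*)·-3.9720)/1.1=24.0076; Δ=(33.1596−-3.9720)/(130.5232−93.3916)=1.0000; B=V−Δ·S=-88.5124
Node (0,0) S=97.0000: V=(p*·24.0076+(1−p*)·-8.0024)/1.1=16.5342; Δ=(24.0076−-8.0024)/(112.5200−80.5100)=1.0000; B=V−Δ·S=-80.4658
Each (Δ,B) replicates both successor values, so the strategy is self-financing and V0 is arbitrage-free.

(0,0): Delta=1.0000 Bond=-80.4658
(1,0): Delta=1.0000 Bond=-88.5124
(1,1): Delta=1.0000 Bond=-88.5124
(2,0): Delta=1.0000 Bond=-97.3636
(2,1): Delta=1.0000 Bond=-97.3636
(2,2): Delta=1.0000 Bond=-97.3636
V0=16.5342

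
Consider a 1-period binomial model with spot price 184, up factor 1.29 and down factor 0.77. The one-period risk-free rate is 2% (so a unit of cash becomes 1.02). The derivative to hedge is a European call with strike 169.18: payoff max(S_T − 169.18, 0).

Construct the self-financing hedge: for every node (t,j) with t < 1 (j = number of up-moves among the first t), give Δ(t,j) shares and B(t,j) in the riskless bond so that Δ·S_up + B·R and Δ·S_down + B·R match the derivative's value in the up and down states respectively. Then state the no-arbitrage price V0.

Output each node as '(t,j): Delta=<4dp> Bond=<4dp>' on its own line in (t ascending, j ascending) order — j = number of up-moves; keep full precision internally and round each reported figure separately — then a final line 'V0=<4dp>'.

Under the risk-neutral measure, an up-move has probability p* = (R−d)/(u−d) = 0.4808 and values discount at R = 1.02.
Terminal payoffs: V(1,0)=0.0000, V(1,1)=68.1800
(0,0): S=184.0000. Δ = (V_up−V_dn)/(S_up−S_dn) = (68.1800−0.0000)/(237.3600−141.6800) = 0.7126. V = [p*·68.1800 + (1−p*)·0.0000]/1.02 = 32.1361. B = V − Δ·S = -98.9793.
Self-financing check: at every node Δ·S+B equals the discounted successor values.

(0,0): Delta=0.7126 Bond=-98.9793
V0=32.1361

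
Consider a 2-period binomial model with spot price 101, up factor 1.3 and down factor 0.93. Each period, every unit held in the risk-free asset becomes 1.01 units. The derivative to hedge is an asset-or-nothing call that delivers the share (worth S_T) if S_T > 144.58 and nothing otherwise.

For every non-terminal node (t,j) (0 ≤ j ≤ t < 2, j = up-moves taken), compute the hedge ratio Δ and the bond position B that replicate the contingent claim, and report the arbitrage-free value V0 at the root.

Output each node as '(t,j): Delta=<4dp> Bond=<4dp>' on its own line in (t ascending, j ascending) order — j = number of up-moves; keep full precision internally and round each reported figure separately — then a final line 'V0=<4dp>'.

The replicating-portfolio and risk-neutral prices coincide; use p* = (1.01−0.93)/(1.3−0.93) = 0.2162 for the latter.
Terminal values V(2,·): V(2,0)=0.0000, V(2,1)=0.0000, V(2,2)=170.6900
Node (1,0) S=93.9300: V=(p*·0.0000+(1−p*)·0.0000)/1.01=0.0000; Δ=(0.0000−0.0000)/(122.1090−87.3549)=0.0000; B=V−Δ·S=0.0000
Node (1,1) S=131.3000: V=(p*·170.6900+(1−p*)·0.0000)/1.01=36.5405; Δ=(170.6900−0.0000)/(170.6900−122.1090)=3.5135; B=V−Δ·S=-424.7838
Node (0,0) S=101.0000: V=(p*·36.5405+(1−p*)·0.0000)/1.01=7.8224; Δ=(36.5405−0.0000)/(131.3000−93.9300)=0.9778; B=V−Δ·S=-90.9358
Root portfolio cost Δ·101+B reproduces V0=7.8224.

(0,0): Delta=0.9778 Bond=-90.9358
(1,0): Delta=0.0000 Bond=0.0000
(1,1): Delta=3.5135 Bond=-424.7838
V0=7.8224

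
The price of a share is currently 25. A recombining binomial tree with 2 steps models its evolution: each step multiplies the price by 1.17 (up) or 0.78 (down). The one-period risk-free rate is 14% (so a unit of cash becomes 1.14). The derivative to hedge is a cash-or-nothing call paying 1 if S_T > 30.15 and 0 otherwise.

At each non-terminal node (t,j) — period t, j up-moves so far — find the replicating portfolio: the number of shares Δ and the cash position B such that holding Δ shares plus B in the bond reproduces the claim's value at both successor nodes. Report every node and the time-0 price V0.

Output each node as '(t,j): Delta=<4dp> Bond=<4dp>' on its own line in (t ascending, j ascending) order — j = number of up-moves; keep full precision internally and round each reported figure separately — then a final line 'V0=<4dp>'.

(0,0): Delta=0.0830 Bond=-1.4206
(1,0): Delta=0.0000 Bond=0.0000
(1,1): Delta=0.0877 Bond=-1.7544
V0=0.6556

Since d<R<u, set p* = (R−d)/(u−d) = 0.9231; price each node as the discounted p*-expectation of its children.
Payoff layer (t=2): V(2,0)=0.0000, V(2,1)=0.0000, V(2,2)=1.0000
Node (1,0) S=19.5000: V=(p*·0.0000+(1−p*)·0.0000)/1.14=0.0000; Δ=(0.0000−0.0000)/(22.8150−15.2100)=0.0000; B=V−Δ·S=0.0000
Node (1,1) S=29.2500: V=(p*·1.0000+(1−p*)·0.0000)/1.14=0.8097; Δ=(1.0000−0.0000)/(34.2225−22.8150)=0.0877; B=V−Δ·S=-1.7544
Node (0,0) S=25.0000: V=(p*·0.8097+(1−p*)·0.0000)/1.14=0.6556; Δ=(0.8097−0.0000)/(29.2500−19.5000)=0.0830; B=V−Δ·S=-1.4206
Root portfolio cost Δ·25+B reproduces V0=0.6556.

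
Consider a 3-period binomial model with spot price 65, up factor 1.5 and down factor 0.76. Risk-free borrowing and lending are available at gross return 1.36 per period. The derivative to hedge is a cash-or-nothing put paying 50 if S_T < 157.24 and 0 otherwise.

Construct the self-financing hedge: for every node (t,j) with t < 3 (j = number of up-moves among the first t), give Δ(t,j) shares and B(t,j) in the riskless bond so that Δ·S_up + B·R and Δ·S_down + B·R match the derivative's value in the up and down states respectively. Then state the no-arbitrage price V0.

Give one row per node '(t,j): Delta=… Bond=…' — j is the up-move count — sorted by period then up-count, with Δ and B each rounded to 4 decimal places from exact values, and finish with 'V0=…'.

(0,0): Delta=-0.3695 Bond=33.2978
(1,0): Delta=0.0000 Bond=27.0329
(1,1): Delta=-0.4132 Bond=49.5438
(2,0): Delta=0.0000 Bond=36.7647
(2,1): Delta=0.0000 Bond=36.7647
(2,2): Delta=-0.4620 Bond=74.5231
V0=9.2818

Under the risk-neutral measure, an up-move has probability p* = (R−d)/(u−d) = 0.8108 and values discount at R = 1.36.
Payoff layer (t=3): V(3,0)=50.0000, V(3,1)=50.0000, V(3,2)=50.0000, V(3,3)=0.0000
Node (2,0) S=37.5440: V=(p*·50.0000+(1−p*)·50.0000)/1.36=36.7647; Δ=(50.0000−50.0000)/(56.3160−28.5334)=0.0000; B=V−Δ·S=36.7647
Node (2,1) S=74.1000: V=(p*·50.0000+(1−p*)·50.0000)/1.36=36.7647; Δ=(50.0000−50.0000)/(111.1500−56.3160)=0.0000; B=V−Δ·S=36.7647
Node (2,2) S=146.2500: V=(p*·0.0000+(1−p*)·50.0000)/1.36=6.9555; Δ=(0.0000−50.0000)/(219.3750−111.1500)=-0.4620; B=V−Δ·S=74.5231
Node (1,0) S=49.4000: V=(p*·36.7647+(1−p*)·36.7647)/1.36=27.0329; Δ=(36.7647−36.7647)/(74.1000−37.5440)=0.0000; B=V−Δ·S=27.0329
Node (1,1) S=97.5000: V=(p*·6.9555+(1−p*)·36.7647)/1.36=9.2611; Δ=(6.9555−36.7647)/(146.2500−74.1000)=-0.4132; B=V−Δ·S=49.5438
Node (0,0) S=65.0000: V=(p*·9.2611+(1−p*)·27.0329)/1.36=9.2818; Δ=(9.2611−27.0329)/(97.5000−49.4000)=-0.3695; B=V−Δ·S=33.2978
Root portfolio cost Δ·65+B reproduces V0=9.2818.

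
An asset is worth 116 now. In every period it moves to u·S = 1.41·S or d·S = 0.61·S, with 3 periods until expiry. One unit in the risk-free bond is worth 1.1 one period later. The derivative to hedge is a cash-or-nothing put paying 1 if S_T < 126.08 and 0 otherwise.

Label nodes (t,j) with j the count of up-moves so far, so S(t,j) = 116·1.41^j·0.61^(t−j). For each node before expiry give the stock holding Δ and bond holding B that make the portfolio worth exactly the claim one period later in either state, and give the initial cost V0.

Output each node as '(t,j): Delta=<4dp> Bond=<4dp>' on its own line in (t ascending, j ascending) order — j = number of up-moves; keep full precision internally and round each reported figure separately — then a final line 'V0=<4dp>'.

Risk-neutral probability p* = (R−d)/(u−d) = (1.1−0.61)/(1.41−0.61) = 0.6125.
Terminal payoffs: V(3,0)=1.0000, V(3,1)=1.0000, V(3,2)=0.0000, V(3,3)=0.0000
Node (2,0) S=43.1636: V=(p*·1.0000+(1−p*)·1.0000)/1.1=0.9091; Δ=(1.0000−1.0000)/(60.8607−26.3298)=0.0000; B=V−Δ·S=0.9091
Node (2,1) S=99.7716: V=(p*·0.0000+(1−p*)·1.0000)/1.1=0.3523; Δ=(0.0000−1.0000)/(140.6780−60.8607)=-0.0125; B=V−Δ·S=1.6023
Node (2,2) S=230.6196: V=(p*·0.0000+(1−p*)·0.0000)/1.1=0.0000; Δ=(0.0000−0.0000)/(325.1736−140.6780)=0.0000; B=V−Δ·S=0.0000
Node (1,0) S=70.7600: V=(p*·0.3523+(1−p*)·0.9091)/1.1=0.5164; Δ=(0.3523−0.9091)/(99.7716−43.1636)=-0.0098; B=V−Δ·S=1.2124
Node (1,1) S=163.5600: V=(p*·0.0000+(1−p*)·0.3523)/1.1=0.1241; Δ=(0.0000−0.3523)/(230.6196−99.7716)=-0.0027; B=V−Δ·S=0.5644
Node (0,0) S=116.0000: V=(p*·0.1241+(1−p*)·0.5164)/1.1=0.2510; Δ=(0.1241−0.5164)/(163.5600−70.7600)=-0.0042; B=V−Δ·S=0.7414
Root portfolio cost Δ·116+B reproduces V0=0.2510.

(0,0): Delta=-0.0042 Bond=0.7414
(1,0): Delta=-0.0098 Bond=1.2124
(1,1): Delta=-0.0027 Bond=0.5644
(2,0): Delta=0.0000 Bond=0.9091
(2,1): Delta=-0.0125 Bond=1.6023
(2,2): Delta=0.0000 Bond=0.0000
V0=0.2510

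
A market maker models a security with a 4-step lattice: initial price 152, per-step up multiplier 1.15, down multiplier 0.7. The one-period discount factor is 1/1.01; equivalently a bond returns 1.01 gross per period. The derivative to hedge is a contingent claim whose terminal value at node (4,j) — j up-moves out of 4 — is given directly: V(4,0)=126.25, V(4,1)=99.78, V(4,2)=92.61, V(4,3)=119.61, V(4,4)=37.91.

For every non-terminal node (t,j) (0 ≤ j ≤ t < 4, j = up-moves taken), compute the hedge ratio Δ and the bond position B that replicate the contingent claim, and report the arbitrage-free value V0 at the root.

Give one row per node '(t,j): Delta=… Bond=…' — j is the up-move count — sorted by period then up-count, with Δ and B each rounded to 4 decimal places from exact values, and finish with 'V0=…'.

(0,0): Delta=-0.2410 Bond=125.2162
(1,0): Delta=0.1470 Bond=85.1923
(1,1): Delta=-0.3476 Bond=145.1092
(2,0): Delta=-0.3892 Bond=125.9766
(2,1): Delta=0.2943 Bond=68.0103
(2,2): Delta=-0.5241 Bond=182.0346
(3,0): Delta=-1.1282 Bond=165.7679
(3,1): Delta=-0.1860 Bond=109.8350
(3,2): Delta=0.4264 Bond=50.1089
(3,3): Delta=-0.7854 Bond=244.2563
V0=88.5885

Under the risk-neutral measure, an up-move has probability p* = (R−d)/(u−d) = 0.6889 and values discount at R = 1.01.
Terminal values V(4,·): V(4,0)=126.2500, V(4,1)=99.7800, V(4,2)=92.6100, V(4,3)=119.6100, V(4,4)=37.9100
  t=3,j=0: stock 52.1360 → up 59.9564 (V=99.7800), down 36.4952 (V=126.2500). Price 106.9457; hedge Δ=-1.1282, bond B=165.7679.
  t=3,j=1: stock 85.6520 → up 98.4998 (V=92.6100), down 59.9564 (V=99.7800). Price 93.9017; hedge Δ=-0.1860, bond B=109.8350.
  t=3,j=2: stock 140.7140 → up 161.8211 (V=119.6100), down 98.4998 (V=92.6100). Price 110.1089; hedge Δ=0.4264, bond B=50.1089.
  t=3,j=3: stock 231.1730 → up 265.8489 (V=37.9100), down 161.8211 (V=119.6100). Price 62.7008; hedge Δ=-0.7854, bond B=244.2563.
  t=2,j=0: stock 74.4800 → up 85.6520 (V=93.9017), down 52.1360 (V=106.9457). Price 96.9899; hedge Δ=-0.3892, bond B=125.9766.
  t=2,j=1: stock 122.3600 → up 140.7140 (V=110.1089), down 85.6520 (V=93.9017). Price 104.0264; hedge Δ=0.2943, bond B=68.0103.
  t=2,j=2: stock 201.0200 → up 231.1730 (V=62.7008), down 140.7140 (V=110.1089). Price 76.6831; hedge Δ=-0.5241, bond B=182.0346.
  t=1,j=0: stock 106.4000 → up 122.3600 (V=104.0264), down 74.4800 (V=96.9899). Price 100.8290; hedge Δ=0.1470, bond B=85.1923.
  t=1,j=1: stock 174.8000 → up 201.0200 (V=76.6831), down 122.3600 (V=104.0264). Price 84.3465; hedge Δ=-0.3476, bond B=145.1092.
  t=0,j=0: stock 152.0000 → up 174.8000 (V=84.3465), down 106.4000 (V=100.8290). Price 88.5885; hedge Δ=-0.2410, bond B=125.2162.
Each (Δ,B) replicates both successor values, so the strategy is self-financing and V0 is arbitrage-free.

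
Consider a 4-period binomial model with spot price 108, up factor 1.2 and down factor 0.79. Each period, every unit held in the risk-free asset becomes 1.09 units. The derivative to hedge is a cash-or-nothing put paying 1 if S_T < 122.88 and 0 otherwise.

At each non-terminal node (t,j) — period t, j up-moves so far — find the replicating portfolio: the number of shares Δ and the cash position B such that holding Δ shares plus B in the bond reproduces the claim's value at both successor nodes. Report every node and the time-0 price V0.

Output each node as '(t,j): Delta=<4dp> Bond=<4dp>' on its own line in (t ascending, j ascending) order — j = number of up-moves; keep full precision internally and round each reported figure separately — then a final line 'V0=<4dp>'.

Under the risk-neutral measure, an up-move has probability p* = (R−d)/(u−d) = 0.7317 and values discount at R = 1.09.
At expiry t=4: V(4,0)=1.0000, V(4,1)=1.0000, V(4,2)=1.0000, V(4,3)=0.0000, V(4,4)=0.0000
(3,0): S=53.2482. Δ = (V_up−V_dn)/(S_up−S_dn) = (1.0000−1.0000)/(63.8979−42.0661) = 0.0000. V = [p*·1.0000 + (1−p*)·1.0000]/1.09 = 0.9174. B = V − Δ·S = 0.9174.
(3,1): S=80.8834. Δ = (V_up−V_dn)/(S_up−S_dn) = (1.0000−1.0000)/(97.0600−63.8979) = 0.0000. V = [p*·1.0000 + (1−p*)·1.0000]/1.09 = 0.9174. B = V − Δ·S = 0.9174.
(3,2): S=122.8608. Δ = (V_up−V_dn)/(S_up−S_dn) = (0.0000−1.0000)/(147.4330−97.0600) = -0.0199. V = [p*·0.0000 + (1−p*)·1.0000]/1.09 = 0.2461. B = V − Δ·S = 2.6852.
(3,3): S=186.6240. Δ = (V_up−V_dn)/(S_up−S_dn) = (0.0000−0.0000)/(223.9488−147.4330) = 0.0000. V = [p*·0.0000 + (1−p*)·0.0000]/1.09 = 0.0000. B = V − Δ·S = 0.0000.
(2,0): S=67.4028. Δ = (V_up−V_dn)/(S_up−S_dn) = (0.9174−0.9174)/(80.8834−53.2482) = 0.0000. V = [p*·0.9174 + (1−p*)·0.9174]/1.09 = 0.8417. B = V − Δ·S = 0.8417.
(2,1): S=102.3840. Δ = (V_up−V_dn)/(S_up−S_dn) = (0.2461−0.9174)/(122.8608−80.8834) = -0.0160. V = [p*·0.2461 + (1−p*)·0.9174]/1.09 = 0.3910. B = V − Δ·S = 2.0283.
(2,2): S=155.5200. Δ = (V_up−V_dn)/(S_up−S_dn) = (0.0000−0.2461)/(186.6240−122.8608) = -0.0039. V = [p*·0.0000 + (1−p*)·0.2461]/1.09 = 0.0606. B = V − Δ·S = 0.6609.
(1,0): S=85.3200. Δ = (V_up−V_dn)/(S_up−S_dn) = (0.3910−0.8417)/(102.3840−67.4028) = -0.0129. V = [p*·0.3910 + (1−p*)·0.8417]/1.09 = 0.4697. B = V − Δ·S = 1.5688.
(1,1): S=129.6000. Δ = (V_up−V_dn)/(S_up−S_dn) = (0.0606−0.3910)/(155.5200−102.3840) = -0.0062. V = [p*·0.0606 + (1−p*)·0.3910]/1.09 = 0.1369. B = V − Δ·S = 0.9429.
(0,0): S=108.0000. Δ = (V_up−V_dn)/(S_up−S_dn) = (0.1369−0.4697)/(129.6000−85.3200) = -0.0075. V = [p*·0.1369 + (1−p*)·0.4697]/1.09 = 0.2075. B = V − Δ·S = 1.0191.
The time-0 hedge costs 0.2075, which is the no-arbitrage price.

(0,0): Delta=-0.0075 Bond=1.0191
(1,0): Delta=-0.0129 Bond=1.5688
(1,1): Delta=-0.0062 Bond=0.9429
(2,0): Delta=0.0000 Bond=0.8417
(2,1): Delta=-0.0160 Bond=2.0283
(2,2): Delta=-0.0039 Bond=0.6609
(3,0): Delta=0.0000 Bond=0.9174
(3,1): Delta=0.0000 Bond=0.9174
(3,2): Delta=-0.0199 Bond=2.6852
(3,3): Delta=0.0000 Bond=0.0000
V0=0.2075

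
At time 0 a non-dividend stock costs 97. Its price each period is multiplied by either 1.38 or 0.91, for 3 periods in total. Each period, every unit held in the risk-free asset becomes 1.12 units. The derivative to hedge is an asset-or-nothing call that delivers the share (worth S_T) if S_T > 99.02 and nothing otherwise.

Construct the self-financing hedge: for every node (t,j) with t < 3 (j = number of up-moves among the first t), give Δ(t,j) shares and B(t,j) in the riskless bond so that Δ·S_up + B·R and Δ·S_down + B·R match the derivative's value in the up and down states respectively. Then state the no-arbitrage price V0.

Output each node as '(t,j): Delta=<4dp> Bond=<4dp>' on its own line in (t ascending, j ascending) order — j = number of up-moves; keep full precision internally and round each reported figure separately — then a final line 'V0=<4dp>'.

(0,0): Delta=1.3911 Bond=-46.7492
(1,0): Delta=1.8702 Bond=-94.6491
(1,1): Delta=1.0000 Bond=0.0000
(2,0): Delta=2.9362 Bond=-191.6281
(2,1): Delta=1.0000 Bond=0.0000
(2,2): Delta=1.0000 Bond=0.0000
V0=88.1922

Since d<R<u, set p* = (R−d)/(u−d) = 0.4468; price each node as the discounted p*-expectation of its children.
Terminal values V(3,·): V(3,0)=0.0000, V(3,1)=110.8495, V(3,2)=168.1014, V(3,3)=254.9230
Node (2,0) S=80.3257: V=(p*·110.8495+(1−p*)·0.0000)/1.12=44.2219; Δ=(110.8495−0.0000)/(110.8495−73.0964)=2.9362; B=V−Δ·S=-191.6281
Node (2,1) S=121.8126: V=(p*·168.1014+(1−p*)·110.8495)/1.12=121.8126; Δ=(168.1014−110.8495)/(168.1014−110.8495)=1.0000; B=V−Δ·S=0.0000
Node (2,2) S=184.7268: V=(p*·254.9230+(1−p*)·168.1014)/1.12=184.7268; Δ=(254.9230−168.1014)/(254.9230−168.1014)=1.0000; B=V−Δ·S=0.0000
Node (1,0) S=88.2700: V=(p*·121.8126+(1−p*)·44.2219)/1.12=70.4376; Δ=(121.8126−44.2219)/(121.8126−80.3257)=1.8702; B=V−Δ·S=-94.6491
Node (1,1) S=133.8600: V=(p*·184.7268+(1−p*)·121.8126)/1.12=133.8600; Δ=(184.7268−121.8126)/(184.7268−121.8126)=1.0000; B=V−Δ·S=0.0000
Node (0,0) S=97.0000: V=(p*·133.8600+(1−p*)·70.4376)/1.12=88.1922; Δ=(133.8600−70.4376)/(133.8600−88.2700)=1.3911; B=V−Δ·S=-46.7492
Each (Δ,B) replicates both successor values, so the strategy is self-financing and V0 is arbitrage-free.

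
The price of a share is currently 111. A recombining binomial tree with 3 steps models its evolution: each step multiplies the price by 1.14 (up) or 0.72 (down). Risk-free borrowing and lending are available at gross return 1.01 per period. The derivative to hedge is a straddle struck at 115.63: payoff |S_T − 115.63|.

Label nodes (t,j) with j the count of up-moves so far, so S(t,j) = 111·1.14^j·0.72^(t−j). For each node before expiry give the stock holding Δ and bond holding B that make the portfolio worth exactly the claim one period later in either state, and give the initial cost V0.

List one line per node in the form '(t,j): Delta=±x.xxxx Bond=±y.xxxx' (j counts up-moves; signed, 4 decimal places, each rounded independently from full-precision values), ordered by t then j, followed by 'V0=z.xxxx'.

No-arbitrage ⇒ martingale measure with p* = (R−d)/(u−d) = 0.6905.
At expiry t=3: V(3,0)=74.1995, V(3,1)=50.0317, V(3,2)=11.7660, V(3,3)=48.8214
(2,0): S=57.5424. Δ = (V_up−V_dn)/(S_up−S_dn) = (50.0317−74.1995)/(65.5983−41.4305) = -1.0000. V = [p*·50.0317 + (1−p*)·74.1995]/1.01 = 56.9427. B = V − Δ·S = 114.4851.
(2,1): S=91.1088. Δ = (V_up−V_dn)/(S_up−S_dn) = (11.7660−50.0317)/(103.8640−65.5983) = -1.0000. V = [p*·11.7660 + (1−p*)·50.0317]/1.01 = 23.3763. B = V − Δ·S = 114.4851.
(2,2): S=144.2556. Δ = (V_up−V_dn)/(S_up−S_dn) = (48.8214−11.7660)/(164.4514−103.8640) = 0.6116. V = [p*·48.8214 + (1−p*)·11.7660]/1.01 = 36.9820. B = V − Δ·S = -51.2452.
(1,0): S=79.9200. Δ = (V_up−V_dn)/(S_up−S_dn) = (23.3763−56.9427)/(91.1088−57.5424) = -1.0000. V = [p*·23.3763 + (1−p*)·56.9427]/1.01 = 33.4316. B = V − Δ·S = 113.3516.
(1,1): S=126.5400. Δ = (V_up−V_dn)/(S_up−S_dn) = (36.9820−23.3763)/(144.2556−91.1088) = 0.2560. V = [p*·36.9820 + (1−p*)·23.3763]/1.01 = 32.4463. B = V − Δ·S = 0.0518.
(0,0): S=111.0000. Δ = (V_up−V_dn)/(S_up−S_dn) = (32.4463−33.4316)/(126.5400−79.9200) = -0.0211. V = [p*·32.4463 + (1−p*)·33.4316]/1.01 = 32.4270. B = V − Δ·S = 34.7731.
Check: Δ(0,0)·S0 + B(0,0) = 32.4270 = V0.

(0,0): Delta=-0.0211 Bond=34.7731
(1,0): Delta=-1.0000 Bond=113.3516
(1,1): Delta=0.2560 Bond=0.0518
(2,0): Delta=-1.0000 Bond=114.4851
(2,1): Delta=-1.0000 Bond=114.4851
(2,2): Delta=0.6116 Bond=-51.2452
V0=32.4270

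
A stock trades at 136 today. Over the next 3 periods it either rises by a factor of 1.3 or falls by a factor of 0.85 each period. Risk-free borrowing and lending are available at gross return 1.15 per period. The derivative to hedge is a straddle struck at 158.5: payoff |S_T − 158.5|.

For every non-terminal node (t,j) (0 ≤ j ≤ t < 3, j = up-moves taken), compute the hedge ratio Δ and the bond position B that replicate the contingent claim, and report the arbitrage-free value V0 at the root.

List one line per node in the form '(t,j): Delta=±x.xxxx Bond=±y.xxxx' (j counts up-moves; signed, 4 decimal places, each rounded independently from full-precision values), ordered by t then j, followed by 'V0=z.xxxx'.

(0,0): Delta=0.5408 Bond=-29.1174
(1,0): Delta=-0.1784 Bond=49.6464
(1,1): Delta=0.7759 Bond=-75.0508
(2,0): Delta=-1.0000 Bond=137.8261
(2,1): Delta=0.0902 Bond=16.7270
(2,2): Delta=1.0000 Bond=-137.8261
V0=44.4251

Risk-neutral probability p* = (R−d)/(u−d) = (1.15−0.85)/(1.3−0.85) = 0.6667.
At expiry t=3: V(3,0)=74.9790, V(3,1)=30.7620, V(3,2)=36.8640, V(3,3)=140.2920
(2,0): S=98.2600. Δ = (V_up−V_dn)/(S_up−S_dn) = (30.7620−74.9790)/(127.7380−83.5210) = -1.0000. V = [p*·30.7620 + (1−p*)·74.9790]/1.15 = 39.5661. B = V − Δ·S = 137.8261.
(2,1): S=150.2800. Δ = (V_up−V_dn)/(S_up−S_dn) = (36.8640−30.7620)/(195.3640−127.7380) = 0.0902. V = [p*·36.8640 + (1−p*)·30.7620]/1.15 = 30.2870. B = V − Δ·S = 16.7270.
(2,2): S=229.8400. Δ = (V_up−V_dn)/(S_up−S_dn) = (140.2920−36.8640)/(298.7920−195.3640) = 1.0000. V = [p*·140.2920 + (1−p*)·36.8640]/1.15 = 92.0139. B = V − Δ·S = -137.8261.
(1,0): S=115.6000. Δ = (V_up−V_dn)/(S_up−S_dn) = (30.2870−39.5661)/(150.2800−98.2600) = -0.1784. V = [p*·30.2870 + (1−p*)·39.5661]/1.15 = 29.0261. B = V − Δ·S = 49.6464.
(1,1): S=176.8000. Δ = (V_up−V_dn)/(S_up−S_dn) = (92.0139−30.2870)/(229.8400−150.2800) = 0.7759. V = [p*·92.0139 + (1−p*)·30.2870]/1.15 = 62.1202. B = V − Δ·S = -75.0508.
(0,0): S=136.0000. Δ = (V_up−V_dn)/(S_up−S_dn) = (62.1202−29.0261)/(176.8000−115.6000) = 0.5408. V = [p*·62.1202 + (1−p*)·29.0261]/1.15 = 44.4251. B = V − Δ·S = -29.1174.
The time-0 hedge costs 44.4251, which is the no-arbitrage price.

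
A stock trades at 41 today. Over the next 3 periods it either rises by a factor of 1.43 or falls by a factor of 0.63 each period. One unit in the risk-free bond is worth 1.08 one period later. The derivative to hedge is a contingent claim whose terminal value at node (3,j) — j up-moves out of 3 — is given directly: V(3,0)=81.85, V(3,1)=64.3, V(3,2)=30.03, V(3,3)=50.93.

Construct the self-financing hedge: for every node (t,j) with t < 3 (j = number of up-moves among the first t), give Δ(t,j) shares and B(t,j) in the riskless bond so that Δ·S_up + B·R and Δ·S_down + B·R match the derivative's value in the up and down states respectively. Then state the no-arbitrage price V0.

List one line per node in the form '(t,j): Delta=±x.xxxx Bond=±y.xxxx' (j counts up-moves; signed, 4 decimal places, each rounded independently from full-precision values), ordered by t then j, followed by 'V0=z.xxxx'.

No-arbitrage ⇒ martingale measure with p* = (R−d)/(u−d) = 0.5625.
Terminal payoffs: V(3,0)=81.8500, V(3,1)=64.3000, V(3,2)=30.0300, V(3,3)=50.9300
  t=2,j=0: stock 16.2729 → up 23.2702 (V=64.3000), down 10.2519 (V=81.8500). Price 66.6464; hedge Δ=-1.3481, bond B=88.5839.
  t=2,j=1: stock 36.9369 → up 52.8198 (V=30.0300), down 23.2702 (V=64.3000). Price 41.6881; hedge Δ=-1.1597, bond B=84.5256.
  t=2,j=2: stock 83.8409 → up 119.8925 (V=50.9300), down 52.8198 (V=30.0300). Price 38.6910; hedge Δ=0.3116, bond B=12.5660.
  t=1,j=0: stock 25.8300 → up 36.9369 (V=41.6881), down 16.2729 (V=66.6464). Price 48.7105; hedge Δ=-1.2078, bond B=79.9084.
  t=1,j=1: stock 58.6300 → up 83.8409 (V=38.6910), down 36.9369 (V=41.6881). Price 37.0391; hedge Δ=-0.0639, bond B=40.7855.
  t=0,j=0: stock 41.0000 → up 58.6300 (V=37.0391), down 25.8300 (V=48.7105). Price 39.0235; hedge Δ=-0.3558, bond B=53.6127.
Root portfolio cost Δ·41+B reproduces V0=39.0235.

(0,0): Delta=-0.3558 Bond=53.6127
(1,0): Delta=-1.2078 Bond=79.9084
(1,1): Delta=-0.0639 Bond=40.7855
(2,0): Delta=-1.3481 Bond=88.5839
(2,1): Delta=-1.1597 Bond=84.5256
(2,2): Delta=0.3116 Bond=12.5660
V0=39.0235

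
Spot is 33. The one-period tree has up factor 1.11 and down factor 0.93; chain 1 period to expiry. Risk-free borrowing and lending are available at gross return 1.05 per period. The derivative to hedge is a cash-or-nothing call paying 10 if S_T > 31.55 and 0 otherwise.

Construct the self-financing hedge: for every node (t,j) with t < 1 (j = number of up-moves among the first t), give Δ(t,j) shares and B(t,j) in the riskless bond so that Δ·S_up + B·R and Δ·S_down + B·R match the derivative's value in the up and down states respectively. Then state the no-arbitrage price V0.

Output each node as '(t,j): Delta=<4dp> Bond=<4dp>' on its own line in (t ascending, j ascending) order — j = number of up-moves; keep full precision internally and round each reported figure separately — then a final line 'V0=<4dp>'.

Since d<R<u, set p* = (R−d)/(u−d) = 0.6667; price each node as the discounted p*-expectation of its children.
Terminal payoffs: V(1,0)=0.0000, V(1,1)=10.0000
(0,0): S=33.0000. Δ = (V_up−V_dn)/(S_up−S_dn) = (10.0000−0.0000)/(36.6300−30.6900) = 1.6835. V = [p*·10.0000 + (1−p*)·0.0000]/1.05 = 6.3492. B = V − Δ·S = -49.2063.
Root portfolio cost Δ·33+B reproduces V0=6.3492.

(0,0): Delta=1.6835 Bond=-49.2063
V0=6.3492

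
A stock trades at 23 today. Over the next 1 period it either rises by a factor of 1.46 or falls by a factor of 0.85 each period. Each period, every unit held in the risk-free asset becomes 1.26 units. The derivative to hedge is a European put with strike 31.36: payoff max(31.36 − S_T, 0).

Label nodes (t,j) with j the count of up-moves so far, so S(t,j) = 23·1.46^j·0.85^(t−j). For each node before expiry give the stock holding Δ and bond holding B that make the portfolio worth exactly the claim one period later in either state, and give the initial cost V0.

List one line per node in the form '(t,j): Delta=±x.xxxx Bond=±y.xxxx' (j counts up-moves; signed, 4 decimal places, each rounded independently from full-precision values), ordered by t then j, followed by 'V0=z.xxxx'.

(0,0): Delta=-0.8418 Bond=22.4338
V0=3.0731

No-arbitrage ⇒ martingale measure with p* = (R−d)/(u−d) = 0.6721.
Terminal payoffs: V(1,0)=11.8100, V(1,1)=0.0000
Node (0,0) S=23.0000: V=(p*·0.0000+(1−p*)·11.8100)/1.26=3.0731; Δ=(0.0000−11.8100)/(33.5800−19.5500)=-0.8418; B=V−Δ·S=22.4338
Root portfolio cost Δ·23+B reproduces V0=3.0731.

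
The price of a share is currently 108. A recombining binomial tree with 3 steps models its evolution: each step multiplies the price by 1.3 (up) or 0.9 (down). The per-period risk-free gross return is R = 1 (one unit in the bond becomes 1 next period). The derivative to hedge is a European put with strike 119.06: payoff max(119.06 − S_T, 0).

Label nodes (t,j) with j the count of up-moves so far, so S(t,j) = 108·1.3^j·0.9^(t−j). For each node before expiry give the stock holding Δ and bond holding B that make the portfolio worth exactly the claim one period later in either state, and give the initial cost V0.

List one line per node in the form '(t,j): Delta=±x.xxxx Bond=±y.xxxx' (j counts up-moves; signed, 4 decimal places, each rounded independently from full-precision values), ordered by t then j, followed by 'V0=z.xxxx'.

(0,0): Delta=-0.5019 Bond=73.4745
(1,0): Delta=-0.7093 Bond=93.6305
(1,1): Delta=-0.0713 Bond=13.0065
(2,0): Delta=-1.0000 Bond=119.0600
(2,1): Delta=-0.1056 Bond=17.3420
(2,2): Delta=0.0000 Bond=0.0000
V0=19.2645

Under the risk-neutral measure, an up-move has probability p* = (R−d)/(u−d) = 0.2500 and values discount at R = 1.
Terminal payoffs: V(3,0)=40.3280, V(3,1)=5.3360, V(3,2)=0.0000, V(3,3)=0.0000
(2,0): S=87.4800. Δ = (V_up−V_dn)/(S_up−S_dn) = (5.3360−40.3280)/(113.7240−78.7320) = -1.0000. V = [p*·5.3360 + (1−p*)·40.3280]/1 = 31.5800. B = V − Δ·S = 119.0600.
(2,1): S=126.3600. Δ = (V_up−V_dn)/(S_up−S_dn) = (0.0000−5.3360)/(164.2680−113.7240) = -0.1056. V = [p*·0.0000 + (1−p*)·5.3360]/1 = 4.0020. B = V − Δ·S = 17.3420.
(2,2): S=182.5200. Δ = (V_up−V_dn)/(S_up−S_dn) = (0.0000−0.0000)/(237.2760−164.2680) = 0.0000. V = [p*·0.0000 + (1−p*)·0.0000]/1 = 0.0000. B = V − Δ·S = 0.0000.
(1,0): S=97.2000. Δ = (V_up−V_dn)/(S_up−S_dn) = (4.0020−31.5800)/(126.3600−87.4800) = -0.7093. V = [p*·4.0020 + (1−p*)·31.5800]/1 = 24.6855. B = V − Δ·S = 93.6305.
(1,1): S=140.4000. Δ = (V_up−V_dn)/(S_up−S_dn) = (0.0000−4.0020)/(182.5200−126.3600) = -0.0713. V = [p*·0.0000 + (1−p*)·4.0020]/1 = 3.0015. B = V − Δ·S = 13.0065.
(0,0): S=108.0000. Δ = (V_up−V_dn)/(S_up−S_dn) = (3.0015−24.6855)/(140.4000−97.2000) = -0.5019. V = [p*·3.0015 + (1−p*)·24.6855]/1 = 19.2645. B = V − Δ·S = 73.4745.
Root portfolio cost Δ·108+B reproduces V0=19.2645.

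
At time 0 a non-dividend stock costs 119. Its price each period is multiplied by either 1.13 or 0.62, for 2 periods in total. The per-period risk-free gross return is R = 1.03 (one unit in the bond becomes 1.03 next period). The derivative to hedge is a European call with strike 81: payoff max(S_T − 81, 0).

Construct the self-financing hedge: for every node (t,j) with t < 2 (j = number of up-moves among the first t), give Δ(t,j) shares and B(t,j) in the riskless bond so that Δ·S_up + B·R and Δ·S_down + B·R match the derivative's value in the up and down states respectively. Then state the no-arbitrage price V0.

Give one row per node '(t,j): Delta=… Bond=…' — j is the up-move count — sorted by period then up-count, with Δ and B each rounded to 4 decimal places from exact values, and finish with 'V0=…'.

Risk-neutral probability p* = (R−d)/(u−d) = (1.03−0.62)/(1.13−0.62) = 0.8039.
Terminal payoffs: V(2,0)=0.0000, V(2,1)=2.3714, V(2,2)=70.9511
Node (1,0) S=73.7800: V=(p*·2.3714+(1−p*)·0.0000)/1.03=1.8509; Δ=(2.3714−0.0000)/(83.3714−45.7436)=0.0630; B=V−Δ·S=-2.7989
Node (1,1) S=134.4700: V=(p*·70.9511+(1−p*)·2.3714)/1.03=55.8292; Δ=(70.9511−2.3714)/(151.9511−83.3714)=1.0000; B=V−Δ·S=-78.6408
Node (0,0) S=119.0000: V=(p*·55.8292+(1−p*)·1.8509)/1.03=43.9274; Δ=(55.8292−1.8509)/(134.4700−73.7800)=0.8894; B=V−Δ·S=-61.9124
Each (Δ,B) replicates both successor values, so the strategy is self-financing and V0 is arbitrage-free.

(0,0): Delta=0.8894 Bond=-61.9124
(1,0): Delta=0.0630 Bond=-2.7989
(1,1): Delta=1.0000 Bond=-78.6408
V0=43.9274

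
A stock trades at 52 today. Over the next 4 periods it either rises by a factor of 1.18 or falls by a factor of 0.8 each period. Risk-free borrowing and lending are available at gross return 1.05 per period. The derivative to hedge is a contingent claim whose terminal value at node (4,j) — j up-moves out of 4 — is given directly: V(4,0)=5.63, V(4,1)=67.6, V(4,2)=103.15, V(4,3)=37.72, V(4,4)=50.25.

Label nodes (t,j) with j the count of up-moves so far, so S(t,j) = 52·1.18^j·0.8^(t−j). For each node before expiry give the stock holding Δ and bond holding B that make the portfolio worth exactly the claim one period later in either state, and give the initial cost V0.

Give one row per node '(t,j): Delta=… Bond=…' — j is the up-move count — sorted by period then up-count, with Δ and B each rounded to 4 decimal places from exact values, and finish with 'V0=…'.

Under the risk-neutral measure, an up-move has probability p* = (R−d)/(u−d) = 0.6579 and values discount at R = 1.05.
Terminal values V(4,·): V(4,0)=5.6300, V(4,1)=67.6000, V(4,2)=103.1500, V(4,3)=37.7200, V(4,4)=50.2500
(3,0): S=26.6240. Δ = (V_up−V_dn)/(S_up−S_dn) = (67.6000−5.6300)/(31.4163−21.2992) = 6.1253. V = [p*·67.6000 + (1−p*)·5.6300]/1.05 = 44.1902. B = V − Δ·S = -118.8887.
(3,1): S=39.2704. Δ = (V_up−V_dn)/(S_up−S_dn) = (103.1500−67.6000)/(46.3391−31.4163) = 2.3823. V = [p*·103.1500 + (1−p*)·67.6000]/1.05 = 86.6554. B = V − Δ·S = -6.8972.
(3,2): S=57.9238. Δ = (V_up−V_dn)/(S_up−S_dn) = (37.7200−103.1500)/(68.3501−46.3391) = -2.9726. V = [p*·37.7200 + (1−p*)·103.1500]/1.05 = 57.2419. B = V − Δ·S = 229.4261.
(3,3): S=85.4377. Δ = (V_up−V_dn)/(S_up−S_dn) = (50.2500−37.7200)/(100.8164−68.3501) = 0.3859. V = [p*·50.2500 + (1−p*)·37.7200]/1.05 = 43.7747. B = V − Δ·S = 10.8010.
(2,0): S=33.2800. Δ = (V_up−V_dn)/(S_up−S_dn) = (86.6554−44.1902)/(39.2704−26.6240) = 3.3579. V = [p*·86.6554 + (1−p*)·44.1902]/1.05 = 68.6932. B = V − Δ·S = -43.0573.
(2,1): S=49.0880. Δ = (V_up−V_dn)/(S_up−S_dn) = (57.2419−86.6554)/(57.9238−39.2704) = -1.5768. V = [p*·57.2419 + (1−p*)·86.6554]/1.05 = 64.0994. B = V − Δ·S = 141.5034.
(2,2): S=72.4048. Δ = (V_up−V_dn)/(S_up−S_dn) = (43.7747−57.2419)/(85.4377−57.9238) = -0.4895. V = [p*·43.7747 + (1−p*)·57.2419]/1.05 = 46.0780. B = V − Δ·S = 81.5179.
(1,0): S=41.6000. Δ = (V_up−V_dn)/(S_up−S_dn) = (64.0994−68.6932)/(49.0880−33.2800) = -0.2906. V = [p*·64.0994 + (1−p*)·68.6932]/1.05 = 62.5438. B = V − Δ·S = 74.6326.
(1,1): S=61.3600. Δ = (V_up−V_dn)/(S_up−S_dn) = (46.0780−64.0994)/(72.4048−49.0880) = -0.7729. V = [p*·46.0780 + (1−p*)·64.0994]/1.05 = 49.7554. B = V − Δ·S = 97.1803.
(0,0): S=52.0000. Δ = (V_up−V_dn)/(S_up−S_dn) = (49.7554−62.5438)/(61.3600−41.6000) = -0.6472. V = [p*·49.7554 + (1−p*)·62.5438]/1.05 = 51.5528. B = V − Δ·S = 85.2063.
Check: Δ(0,0)·S0 + B(0,0) = 51.5528 = V0.

(0,0): Delta=-0.6472 Bond=85.2063
(1,0): Delta=-0.2906 Bond=74.6326
(1,1): Delta=-0.7729 Bond=97.1803
(2,0): Delta=3.3579 Bond=-43.0573
(2,1): Delta=-1.5768 Bond=141.5034
(2,2): Delta=-0.4895 Bond=81.5179
(3,0): Delta=6.1253 Bond=-118.8887
(3,1): Delta=2.3823 Bond=-6.8972
(3,2): Delta=-2.9726 Bond=229.4261
(3,3): Delta=0.3859 Bond=10.8010
V0=51.5528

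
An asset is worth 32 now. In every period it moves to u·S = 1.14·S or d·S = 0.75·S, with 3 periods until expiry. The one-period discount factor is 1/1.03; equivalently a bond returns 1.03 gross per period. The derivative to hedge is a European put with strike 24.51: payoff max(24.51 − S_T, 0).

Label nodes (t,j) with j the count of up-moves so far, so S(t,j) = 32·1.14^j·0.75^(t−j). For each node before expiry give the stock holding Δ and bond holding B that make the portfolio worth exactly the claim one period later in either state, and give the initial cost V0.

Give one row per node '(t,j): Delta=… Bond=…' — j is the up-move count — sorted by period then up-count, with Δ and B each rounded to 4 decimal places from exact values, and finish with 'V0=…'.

(0,0): Delta=-0.1642 Bond=6.1071
(1,0): Delta=-0.5025 Bond=14.4091
(1,1): Delta=-0.0768 Bond=3.1008
(2,0): Delta=-1.0000 Bond=23.7961
(2,1): Delta=-0.3739 Bond=11.3234
(2,2): Delta=0.0000 Bond=0.0000
V0=0.8517

The replicating-portfolio and risk-neutral prices coincide; use p* = (1.03−0.75)/(1.14−0.75) = 0.7179 for the latter.
Terminal values V(3,·): V(3,0)=11.0100, V(3,1)=3.9900, V(3,2)=0.0000, V(3,3)=0.0000
Node (2,0) S=18.0000: V=(p*·3.9900+(1−p*)·11.0100)/1.03=5.7961; Δ=(3.9900−11.0100)/(20.5200−13.5000)=-1.0000; B=V−Δ·S=23.7961
Node (2,1) S=27.3600: V=(p*·0.0000+(1−p*)·3.9900)/1.03=1.0926; Δ=(0.0000−3.9900)/(31.1904−20.5200)=-0.3739; B=V−Δ·S=11.3234
Node (2,2) S=41.5872: V=(p*·0.0000+(1−p*)·0.0000)/1.03=0.0000; Δ=(0.0000−0.0000)/(47.4094−31.1904)=0.0000; B=V−Δ·S=0.0000
Node (1,0) S=24.0000: V=(p*·1.0926+(1−p*)·5.7961)/1.03=2.3488; Δ=(1.0926−5.7961)/(27.3600−18.0000)=-0.5025; B=V−Δ·S=14.4091
Node (1,1) S=36.4800: V=(p*·0.0000+(1−p*)·1.0926)/1.03=0.2992; Δ=(0.0000−1.0926)/(41.5872−27.3600)=-0.0768; B=V−Δ·S=3.1008
Node (0,0) S=32.0000: V=(p*·0.2992+(1−p*)·2.3488)/1.03=0.8517; Δ=(0.2992−2.3488)/(36.4800−24.0000)=-0.1642; B=V−Δ·S=6.1071
Self-financing check: at every node Δ·S+B equals the discounted successor values.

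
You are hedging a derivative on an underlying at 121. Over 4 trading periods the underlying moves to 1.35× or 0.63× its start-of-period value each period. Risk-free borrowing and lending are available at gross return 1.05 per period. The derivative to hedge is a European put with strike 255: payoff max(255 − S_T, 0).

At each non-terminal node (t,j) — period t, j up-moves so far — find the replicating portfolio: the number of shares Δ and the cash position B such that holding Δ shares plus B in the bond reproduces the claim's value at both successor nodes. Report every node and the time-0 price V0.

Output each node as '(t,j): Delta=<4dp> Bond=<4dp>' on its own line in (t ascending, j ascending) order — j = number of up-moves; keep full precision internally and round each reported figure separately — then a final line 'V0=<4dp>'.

Since d<R<u, set p* = (R−d)/(u−d) = 0.5833; price each node as the discounted p*-expectation of its children.
Terminal values V(4,·): V(4,0)=235.9389, V(4,1)=214.1548, V(4,2)=167.4746, V(4,3)=67.4456, V(4,4)=0.0000
(3,0): S=30.2557. Δ = (V_up−V_dn)/(S_up−S_dn) = (214.1548−235.9389)/(40.8452−19.0611) = -1.0000. V = [p*·214.1548 + (1−p*)·235.9389]/1.05 = 212.6015. B = V − Δ·S = 242.8571.
(3,1): S=64.8336. Δ = (V_up−V_dn)/(S_up−S_dn) = (167.4746−214.1548)/(87.5254−40.8452) = -1.0000. V = [p*·167.4746 + (1−p*)·214.1548]/1.05 = 178.0235. B = V − Δ·S = 242.8571.
(3,2): S=138.9292. Δ = (V_up−V_dn)/(S_up−S_dn) = (67.4456−167.4746)/(187.5544−87.5254) = -1.0000. V = [p*·67.4456 + (1−p*)·167.4746]/1.05 = 103.9280. B = V − Δ·S = 242.8571.
(3,3): S=297.7054. Δ = (V_up−V_dn)/(S_up−S_dn) = (0.0000−67.4456)/(401.9023−187.5544) = -0.3147. V = [p*·0.0000 + (1−p*)·67.4456]/1.05 = 26.7641. B = V − Δ·S = 120.4386.
(2,0): S=48.0249. Δ = (V_up−V_dn)/(S_up−S_dn) = (178.0235−212.6015)/(64.8336−30.2557) = -1.0000. V = [p*·178.0235 + (1−p*)·212.6015]/1.05 = 183.2676. B = V − Δ·S = 231.2925.
(2,1): S=102.9105. Δ = (V_up−V_dn)/(S_up−S_dn) = (103.9280−178.0235)/(138.9292−64.8336) = -1.0000. V = [p*·103.9280 + (1−p*)·178.0235]/1.05 = 128.3820. B = V − Δ·S = 231.2925.
(2,2): S=220.5225. Δ = (V_up−V_dn)/(S_up−S_dn) = (26.7641−103.9280)/(297.7054−138.9292) = -0.4860. V = [p*·26.7641 + (1−p*)·103.9280]/1.05 = 56.1102. B = V − Δ·S = 163.2822.
(1,0): S=76.2300. Δ = (V_up−V_dn)/(S_up−S_dn) = (128.3820−183.2676)/(102.9105−48.0249) = -1.0000. V = [p*·128.3820 + (1−p*)·183.2676]/1.05 = 144.0486. B = V − Δ·S = 220.2786.
(1,1): S=163.3500. Δ = (V_up−V_dn)/(S_up−S_dn) = (56.1102−128.3820)/(220.5225−102.9105) = -0.6145. V = [p*·56.1102 + (1−p*)·128.3820]/1.05 = 82.1176. B = V − Δ·S = 182.4951.
(0,0): S=121.0000. Δ = (V_up−V_dn)/(S_up−S_dn) = (82.1176−144.0486)/(163.3500−76.2300) = -0.7109. V = [p*·82.1176 + (1−p*)·144.0486]/1.05 = 102.7830. B = V − Δ·S = 188.7983.
Root portfolio cost Δ·121+B reproduces V0=102.7830.

(0,0): Delta=-0.7109 Bond=188.7983
(1,0): Delta=-1.0000 Bond=220.2786
(1,1): Delta=-0.6145 Bond=182.4951
(2,0): Delta=-1.0000 Bond=231.2925
(2,1): Delta=-1.0000 Bond=231.2925
(2,2): Delta=-0.4860 Bond=163.2822
(3,0): Delta=-1.0000 Bond=242.8571
(3,1): Delta=-1.0000 Bond=242.8571
(3,2): Delta=-1.0000 Bond=242.8571
(3,3): Delta=-0.3147 Bond=120.4386
V0=102.7830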